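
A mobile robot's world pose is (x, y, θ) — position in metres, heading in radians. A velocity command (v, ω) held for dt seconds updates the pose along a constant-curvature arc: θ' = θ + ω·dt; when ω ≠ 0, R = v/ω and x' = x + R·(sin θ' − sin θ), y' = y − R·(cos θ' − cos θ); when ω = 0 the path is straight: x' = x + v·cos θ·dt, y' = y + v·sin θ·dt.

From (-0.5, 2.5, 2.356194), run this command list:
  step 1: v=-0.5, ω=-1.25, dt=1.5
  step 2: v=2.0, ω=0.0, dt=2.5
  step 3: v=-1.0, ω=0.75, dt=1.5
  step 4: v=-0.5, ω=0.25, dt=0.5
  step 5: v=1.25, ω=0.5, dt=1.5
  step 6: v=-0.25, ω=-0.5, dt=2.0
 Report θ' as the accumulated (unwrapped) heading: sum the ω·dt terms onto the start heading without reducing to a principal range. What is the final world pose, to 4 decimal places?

step 1: θ'=0.4812 (R=0.4000) → pose (-0.5977, 1.8626, 0.4812)
step 2: θ'=0.4812 (straight) → pose (3.8345, 4.1768, 0.4812)
step 3: θ'=1.6062 (R=-1.3333) → pose (3.1191, 2.9477, 1.6062)
step 4: θ'=1.7312 (R=-2.0000) → pose (3.1435, 2.6990, 1.7312)
step 5: θ'=2.4812 (R=2.5000) → pose (2.2092, 4.2741, 2.4812)
step 6: θ'=1.4812 (R=0.5000) → pose (2.4005, 3.8345, 1.4812)

(2.4005, 3.8345, 1.4812)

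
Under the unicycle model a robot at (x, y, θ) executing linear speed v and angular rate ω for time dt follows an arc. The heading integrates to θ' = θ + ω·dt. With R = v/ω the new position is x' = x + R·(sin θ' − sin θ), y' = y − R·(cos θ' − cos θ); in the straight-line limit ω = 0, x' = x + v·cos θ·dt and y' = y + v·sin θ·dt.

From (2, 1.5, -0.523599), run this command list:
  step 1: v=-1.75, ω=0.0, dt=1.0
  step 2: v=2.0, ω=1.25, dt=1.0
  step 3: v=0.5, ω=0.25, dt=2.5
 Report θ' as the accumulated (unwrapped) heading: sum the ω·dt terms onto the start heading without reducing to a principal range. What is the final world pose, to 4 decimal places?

(2.9708, 3.6244, 1.3514)

step 1: θ'=-0.5236 (straight) → pose (0.4845, 2.3750, -0.5236)
step 2: θ'=0.7264 (R=1.6000) → pose (2.3471, 2.5645, 0.7264)
step 3: θ'=1.3514 (R=2.0000) → pose (2.9708, 3.6244, 1.3514)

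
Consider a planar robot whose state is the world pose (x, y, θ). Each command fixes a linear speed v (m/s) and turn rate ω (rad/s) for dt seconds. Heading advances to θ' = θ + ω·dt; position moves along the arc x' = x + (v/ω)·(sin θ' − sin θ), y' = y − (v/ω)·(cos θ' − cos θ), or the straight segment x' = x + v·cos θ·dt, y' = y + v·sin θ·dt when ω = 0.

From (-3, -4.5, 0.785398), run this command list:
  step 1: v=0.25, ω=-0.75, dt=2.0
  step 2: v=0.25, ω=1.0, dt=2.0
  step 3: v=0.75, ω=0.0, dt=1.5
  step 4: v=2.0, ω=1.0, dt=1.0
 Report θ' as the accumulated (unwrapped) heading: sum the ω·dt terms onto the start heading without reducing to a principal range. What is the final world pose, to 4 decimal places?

step 1: θ'=-0.7146 (R=-0.3333) → pose (-2.5459, -4.4839, -0.7146)
step 2: θ'=1.2854 (R=0.2500) → pose (-2.1421, -4.3655, 1.2854)
step 3: θ'=1.2854 (straight) → pose (-1.8254, -3.2860, 1.2854)
step 4: θ'=2.2854 (R=2.0000) → pose (-2.2338, -1.4123, 2.2854)

(-2.2338, -1.4123, 2.2854)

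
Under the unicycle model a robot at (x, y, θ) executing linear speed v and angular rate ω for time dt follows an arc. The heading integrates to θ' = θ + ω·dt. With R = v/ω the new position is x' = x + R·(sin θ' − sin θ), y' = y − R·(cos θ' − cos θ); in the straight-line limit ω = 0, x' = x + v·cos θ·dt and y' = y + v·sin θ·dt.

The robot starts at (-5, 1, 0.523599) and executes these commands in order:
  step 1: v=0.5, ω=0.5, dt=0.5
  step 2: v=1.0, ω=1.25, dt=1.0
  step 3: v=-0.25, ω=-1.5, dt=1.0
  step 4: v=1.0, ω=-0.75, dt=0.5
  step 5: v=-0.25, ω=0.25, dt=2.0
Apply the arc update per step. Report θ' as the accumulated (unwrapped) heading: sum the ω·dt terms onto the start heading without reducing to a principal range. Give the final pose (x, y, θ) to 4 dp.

(-4.6942, 1.8276, 0.6486)

step 1: θ'=0.7736 (R=1.0000) → pose (-4.8013, 1.1506, 0.7736)
step 2: θ'=2.0236 (R=0.8000) → pose (-4.6409, 2.0729, 2.0236)
step 3: θ'=0.5236 (R=0.1667) → pose (-4.7074, 1.8557, 0.5236)
step 4: θ'=0.1486 (R=-1.3333) → pose (-4.2382, 2.0196, 0.1486)
step 5: θ'=0.6486 (R=-1.0000) → pose (-4.6942, 1.8276, 0.6486)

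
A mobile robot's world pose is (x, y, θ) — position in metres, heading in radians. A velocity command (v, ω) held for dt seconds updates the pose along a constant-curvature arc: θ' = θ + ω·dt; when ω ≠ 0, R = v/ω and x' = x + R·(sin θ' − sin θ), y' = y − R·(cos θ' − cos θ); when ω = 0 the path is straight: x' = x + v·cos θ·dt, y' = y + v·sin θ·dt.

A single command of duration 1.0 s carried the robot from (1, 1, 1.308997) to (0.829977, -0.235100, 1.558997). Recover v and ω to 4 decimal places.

Δθ = 1.558997 − 1.308997 = 0.250000
ω = Δθ/dt = 0.250000/1.0 = 0.2500
R = −Δy/(cos θ' − cos θ) = -5.0000
v = R·ω = -5.0000·0.2500 = -1.2500

v = -1.2500, ω = 0.2500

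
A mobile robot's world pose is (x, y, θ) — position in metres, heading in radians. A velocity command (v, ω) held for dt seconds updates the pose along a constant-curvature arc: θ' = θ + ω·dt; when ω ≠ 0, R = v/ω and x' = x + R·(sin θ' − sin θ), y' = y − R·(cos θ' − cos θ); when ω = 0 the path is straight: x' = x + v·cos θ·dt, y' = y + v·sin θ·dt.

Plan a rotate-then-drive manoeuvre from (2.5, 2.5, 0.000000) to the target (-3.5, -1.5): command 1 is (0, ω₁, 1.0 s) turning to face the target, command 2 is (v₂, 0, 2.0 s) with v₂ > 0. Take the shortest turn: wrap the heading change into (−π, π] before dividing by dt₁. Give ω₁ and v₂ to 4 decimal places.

heading to target = atan2(-1.5−2.5, -3.5−2.5) = -2.5536
Δθ = wrap(-2.5536 − 0.0000) = -2.5536; ω₁ = Δθ/dt₁ = -2.5536
distance = √((-3.5−2.5)² + (-1.5−2.5)²) = 7.2111; v₂ = distance/dt₂ = 3.6056

ω₁ = -2.5536, v₂ = 3.6056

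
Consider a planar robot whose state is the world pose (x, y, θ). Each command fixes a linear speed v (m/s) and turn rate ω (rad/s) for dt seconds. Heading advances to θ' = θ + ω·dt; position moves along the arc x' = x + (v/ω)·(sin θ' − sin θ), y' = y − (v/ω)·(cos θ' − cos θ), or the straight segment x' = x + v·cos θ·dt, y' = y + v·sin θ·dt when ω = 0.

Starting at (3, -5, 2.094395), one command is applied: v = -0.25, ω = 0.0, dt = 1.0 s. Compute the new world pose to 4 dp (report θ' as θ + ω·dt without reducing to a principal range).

θ' = 2.0944 + 0.0·1.0 = 2.0944
ω = 0 → straight: x' = 3 + -0.25·cos(2.0944)·1.0 = 3.1250
y' = -5 + -0.25·sin(2.0944)·1.0 = -5.2165

(3.1250, -5.2165, 2.0944)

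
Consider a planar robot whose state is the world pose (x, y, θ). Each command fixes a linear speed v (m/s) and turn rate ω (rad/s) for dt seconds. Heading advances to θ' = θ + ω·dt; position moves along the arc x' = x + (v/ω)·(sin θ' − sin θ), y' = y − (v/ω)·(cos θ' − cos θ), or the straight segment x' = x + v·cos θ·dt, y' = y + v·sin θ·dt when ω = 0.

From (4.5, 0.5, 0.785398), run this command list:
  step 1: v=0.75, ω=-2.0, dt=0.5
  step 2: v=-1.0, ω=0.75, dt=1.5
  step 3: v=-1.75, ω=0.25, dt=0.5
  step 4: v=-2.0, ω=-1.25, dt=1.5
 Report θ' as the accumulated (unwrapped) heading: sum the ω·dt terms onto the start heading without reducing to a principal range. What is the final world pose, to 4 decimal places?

(0.4488, -0.8585, -0.8396)

step 1: θ'=-0.2146 (R=-0.3750) → pose (4.8450, 0.6012, -0.2146)
step 2: θ'=0.9104 (R=-1.3333) → pose (3.5081, 0.1164, 0.9104)
step 3: θ'=1.0354 (R=-7.0000) → pose (3.0159, -0.6063, 1.0354)
step 4: θ'=-0.8396 (R=1.6000) → pose (0.4488, -0.8585, -0.8396)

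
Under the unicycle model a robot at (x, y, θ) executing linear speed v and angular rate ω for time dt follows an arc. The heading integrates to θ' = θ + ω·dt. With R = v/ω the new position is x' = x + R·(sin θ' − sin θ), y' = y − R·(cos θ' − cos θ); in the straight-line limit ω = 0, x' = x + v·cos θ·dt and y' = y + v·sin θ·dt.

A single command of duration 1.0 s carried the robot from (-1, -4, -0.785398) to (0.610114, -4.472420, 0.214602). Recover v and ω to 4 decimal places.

v = 1.7500, ω = 1.0000

Δθ = 0.214602 − -0.785398 = 1.000000
ω = Δθ/dt = 1.000000/1.0 = 1.0000
R = Δx/(sin θ' − sin θ) = 1.7500
v = R·ω = 1.7500·1.0000 = 1.7500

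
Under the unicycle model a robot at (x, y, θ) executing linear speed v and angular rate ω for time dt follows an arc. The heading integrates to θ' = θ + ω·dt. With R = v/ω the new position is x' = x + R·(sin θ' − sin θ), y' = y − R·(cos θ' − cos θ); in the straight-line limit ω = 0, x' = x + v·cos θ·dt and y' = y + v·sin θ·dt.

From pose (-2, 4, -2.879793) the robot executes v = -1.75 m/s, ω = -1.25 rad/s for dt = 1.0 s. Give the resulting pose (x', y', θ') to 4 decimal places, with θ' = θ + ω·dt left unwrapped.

(-0.4686, 3.4180, -4.1298)

θ' = -2.8798 + -1.25·1.0 = -4.1298
R = v/ω = -1.75/-1.25 = 1.4000
x' = -2 + 1.4000·(sin -4.1298 − sin -2.8798) = -0.4686
y' = 4 − 1.4000·(cos -4.1298 − cos -2.8798) = 3.4180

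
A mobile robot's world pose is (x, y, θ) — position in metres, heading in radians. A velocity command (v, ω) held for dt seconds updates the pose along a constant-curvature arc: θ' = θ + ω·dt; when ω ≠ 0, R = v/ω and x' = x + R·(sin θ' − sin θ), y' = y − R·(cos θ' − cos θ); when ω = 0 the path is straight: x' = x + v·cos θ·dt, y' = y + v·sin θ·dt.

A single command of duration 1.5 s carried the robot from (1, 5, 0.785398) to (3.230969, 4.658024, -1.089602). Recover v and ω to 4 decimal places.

v = 1.7500, ω = -1.2500

Δθ = -1.089602 − 0.785398 = -1.875000
ω = Δθ/dt = -1.875000/1.5 = -1.2500
R = Δx/(sin θ' − sin θ) = -1.4000
v = R·ω = -1.4000·-1.2500 = 1.7500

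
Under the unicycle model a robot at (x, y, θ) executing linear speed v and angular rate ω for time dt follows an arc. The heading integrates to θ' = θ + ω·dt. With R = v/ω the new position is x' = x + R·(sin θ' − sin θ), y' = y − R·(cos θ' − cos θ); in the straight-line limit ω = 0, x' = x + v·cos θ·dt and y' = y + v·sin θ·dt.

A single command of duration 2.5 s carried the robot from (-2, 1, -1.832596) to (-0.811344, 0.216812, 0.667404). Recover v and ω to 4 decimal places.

Δθ = 0.667404 − -1.832596 = 2.500000
ω = Δθ/dt = 2.500000/2.5 = 1.0000
R = Δx/(sin θ' − sin θ) = 0.7500
v = R·ω = 0.7500·1.0000 = 0.7500

v = 0.7500, ω = 1.0000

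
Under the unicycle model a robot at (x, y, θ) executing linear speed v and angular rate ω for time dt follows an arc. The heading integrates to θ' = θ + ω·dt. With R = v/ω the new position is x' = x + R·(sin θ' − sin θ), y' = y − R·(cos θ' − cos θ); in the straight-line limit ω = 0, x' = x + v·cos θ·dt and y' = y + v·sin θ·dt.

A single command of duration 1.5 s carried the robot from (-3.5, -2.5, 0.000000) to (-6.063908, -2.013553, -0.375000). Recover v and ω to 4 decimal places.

Δθ = -0.375000 − 0.000000 = -0.375000
ω = Δθ/dt = -0.375000/1.5 = -0.2500
R = Δx/(sin θ' − sin θ) = 7.0000
v = R·ω = 7.0000·-0.2500 = -1.7500

v = -1.7500, ω = -0.2500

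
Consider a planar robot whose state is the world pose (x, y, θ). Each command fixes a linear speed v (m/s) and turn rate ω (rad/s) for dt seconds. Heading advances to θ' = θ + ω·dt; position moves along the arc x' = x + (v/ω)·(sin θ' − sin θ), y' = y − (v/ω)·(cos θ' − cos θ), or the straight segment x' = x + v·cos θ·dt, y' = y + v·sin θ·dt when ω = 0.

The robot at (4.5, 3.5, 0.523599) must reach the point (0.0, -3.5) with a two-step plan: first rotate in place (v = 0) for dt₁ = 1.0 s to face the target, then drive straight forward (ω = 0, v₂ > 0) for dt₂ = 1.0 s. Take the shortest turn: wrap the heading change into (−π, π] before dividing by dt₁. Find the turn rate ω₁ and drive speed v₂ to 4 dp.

ω₁ = -2.6657, v₂ = 8.3217

heading to target = atan2(-3.5−3.5, 0−4.5) = -2.1421
Δθ = wrap(-2.1421 − 0.5236) = -2.6657; ω₁ = Δθ/dt₁ = -2.6657
distance = √((0−4.5)² + (-3.5−3.5)²) = 8.3217; v₂ = distance/dt₂ = 8.3217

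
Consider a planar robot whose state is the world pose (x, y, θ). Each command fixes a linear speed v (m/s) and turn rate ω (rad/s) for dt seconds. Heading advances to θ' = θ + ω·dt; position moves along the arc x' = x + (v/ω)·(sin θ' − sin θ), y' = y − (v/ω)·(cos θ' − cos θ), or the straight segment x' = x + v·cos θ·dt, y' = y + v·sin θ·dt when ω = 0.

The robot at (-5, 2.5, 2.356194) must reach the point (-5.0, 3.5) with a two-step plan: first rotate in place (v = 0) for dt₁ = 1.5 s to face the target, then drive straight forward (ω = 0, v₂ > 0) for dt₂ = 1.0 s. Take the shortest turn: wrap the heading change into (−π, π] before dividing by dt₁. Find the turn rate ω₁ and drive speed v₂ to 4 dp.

heading to target = atan2(3.5−2.5, -5−-5) = 1.5708
Δθ = wrap(1.5708 − 2.3562) = -0.7854; ω₁ = Δθ/dt₁ = -0.5236
distance = √((-5−-5)² + (3.5−2.5)²) = 1.0000; v₂ = distance/dt₂ = 1.0000

ω₁ = -0.5236, v₂ = 1.0000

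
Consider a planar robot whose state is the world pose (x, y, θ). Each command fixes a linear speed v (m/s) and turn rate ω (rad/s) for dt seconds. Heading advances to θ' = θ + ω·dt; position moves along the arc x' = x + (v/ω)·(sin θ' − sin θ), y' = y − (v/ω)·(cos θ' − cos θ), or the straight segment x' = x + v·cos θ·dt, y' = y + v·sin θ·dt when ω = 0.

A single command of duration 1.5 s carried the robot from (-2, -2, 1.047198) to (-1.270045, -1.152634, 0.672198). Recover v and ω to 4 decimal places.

Δθ = 0.672198 − 1.047198 = -0.375000
ω = Δθ/dt = -0.375000/1.5 = -0.2500
R = −Δy/(cos θ' − cos θ) = -3.0000
v = R·ω = -3.0000·-0.2500 = 0.7500

v = 0.7500, ω = -0.2500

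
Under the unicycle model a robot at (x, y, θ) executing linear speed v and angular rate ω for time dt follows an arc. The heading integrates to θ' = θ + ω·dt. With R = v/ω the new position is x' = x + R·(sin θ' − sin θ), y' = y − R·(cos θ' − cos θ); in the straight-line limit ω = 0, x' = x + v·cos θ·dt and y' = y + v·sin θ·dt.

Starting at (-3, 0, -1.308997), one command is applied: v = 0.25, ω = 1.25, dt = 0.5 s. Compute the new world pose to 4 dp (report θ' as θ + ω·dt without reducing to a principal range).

θ' = -1.3090 + 1.25·0.5 = -0.6840
R = v/ω = 0.25/1.25 = 0.2000
x' = -3 + 0.2000·(sin -0.6840 − sin -1.3090) = -2.9332
y' = 0 − 0.2000·(cos -0.6840 − cos -1.3090) = -0.1032

(-2.9332, -0.1032, -0.6840)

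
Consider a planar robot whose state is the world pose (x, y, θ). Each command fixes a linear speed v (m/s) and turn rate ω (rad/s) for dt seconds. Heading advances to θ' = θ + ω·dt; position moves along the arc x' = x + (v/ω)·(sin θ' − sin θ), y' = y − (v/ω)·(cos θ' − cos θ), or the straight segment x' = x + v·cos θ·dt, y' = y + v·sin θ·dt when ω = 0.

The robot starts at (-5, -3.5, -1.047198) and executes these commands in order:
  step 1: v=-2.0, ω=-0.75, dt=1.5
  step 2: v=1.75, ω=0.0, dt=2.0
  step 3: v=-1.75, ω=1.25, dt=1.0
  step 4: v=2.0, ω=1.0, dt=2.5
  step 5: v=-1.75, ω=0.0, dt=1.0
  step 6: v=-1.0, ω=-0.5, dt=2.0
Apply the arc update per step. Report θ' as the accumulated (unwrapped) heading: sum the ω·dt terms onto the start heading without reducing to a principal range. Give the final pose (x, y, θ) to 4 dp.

(-4.2098, -4.1231, 0.5778)

step 1: θ'=-2.1722 (R=2.6667) → pose (-4.8894, -0.6579, -2.1722)
step 2: θ'=-2.1722 (straight) → pose (-6.8697, -3.5438, -2.1722)
step 3: θ'=-0.9222 (R=-1.4000) → pose (-6.9083, -1.9060, -0.9222)
step 4: θ'=1.5778 (R=2.0000) → pose (-3.3145, -0.6838, 1.5778)
step 5: θ'=1.5778 (straight) → pose (-3.3023, -2.4338, 1.5778)
step 6: θ'=0.5778 (R=2.0000) → pose (-4.2098, -4.1231, 0.5778)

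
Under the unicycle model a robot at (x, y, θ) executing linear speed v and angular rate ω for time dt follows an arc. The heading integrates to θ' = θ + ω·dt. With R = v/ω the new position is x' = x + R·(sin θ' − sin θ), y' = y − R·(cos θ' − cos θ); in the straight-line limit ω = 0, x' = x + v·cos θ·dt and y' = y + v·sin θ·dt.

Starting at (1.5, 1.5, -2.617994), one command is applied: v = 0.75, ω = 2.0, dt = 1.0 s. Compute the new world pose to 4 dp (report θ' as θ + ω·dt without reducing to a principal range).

(1.4702, 0.8696, -0.6180)

θ' = -2.6180 + 2.0·1.0 = -0.6180
R = v/ω = 0.75/2.0 = 0.3750
x' = 1.5 + 0.3750·(sin -0.6180 − sin -2.6180) = 1.4702
y' = 1.5 − 0.3750·(cos -0.6180 − cos -2.6180) = 0.8696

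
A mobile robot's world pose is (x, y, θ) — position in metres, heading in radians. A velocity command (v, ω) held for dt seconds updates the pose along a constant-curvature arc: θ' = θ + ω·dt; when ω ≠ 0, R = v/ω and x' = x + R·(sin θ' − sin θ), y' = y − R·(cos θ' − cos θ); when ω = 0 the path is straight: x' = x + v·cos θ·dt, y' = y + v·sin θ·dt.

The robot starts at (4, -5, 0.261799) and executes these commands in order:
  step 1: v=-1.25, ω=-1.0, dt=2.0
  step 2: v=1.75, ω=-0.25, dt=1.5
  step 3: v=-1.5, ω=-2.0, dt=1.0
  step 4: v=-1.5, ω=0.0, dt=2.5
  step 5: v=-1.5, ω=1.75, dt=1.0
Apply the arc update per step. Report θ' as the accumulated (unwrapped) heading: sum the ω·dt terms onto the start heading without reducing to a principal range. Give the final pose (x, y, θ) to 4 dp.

(6.2233, -9.2191, -2.3632)

step 1: θ'=-1.7382 (R=1.2500) → pose (2.4440, -3.5843, -1.7382)
step 2: θ'=-2.1132 (R=-7.0000) → pose (1.5371, -6.0313, -2.1132)
step 3: θ'=-4.1132 (R=0.7500) → pose (2.7988, -5.9955, -4.1132)
step 4: θ'=-4.1132 (straight) → pose (4.9137, -9.0922, -4.1132)
step 5: θ'=-2.3632 (R=-0.8571) → pose (6.2233, -9.2191, -2.3632)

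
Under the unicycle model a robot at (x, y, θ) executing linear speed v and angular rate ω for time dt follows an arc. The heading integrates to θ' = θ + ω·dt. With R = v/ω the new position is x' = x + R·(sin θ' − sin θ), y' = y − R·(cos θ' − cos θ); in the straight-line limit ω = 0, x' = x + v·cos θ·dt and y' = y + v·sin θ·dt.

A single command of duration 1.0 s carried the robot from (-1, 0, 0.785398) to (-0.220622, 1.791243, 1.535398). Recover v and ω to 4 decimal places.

Δθ = 1.535398 − 0.785398 = 0.750000
ω = Δθ/dt = 0.750000/1.0 = 0.7500
R = −Δy/(cos θ' − cos θ) = 2.6667
v = R·ω = 2.6667·0.7500 = 2.0000

v = 2.0000, ω = 0.7500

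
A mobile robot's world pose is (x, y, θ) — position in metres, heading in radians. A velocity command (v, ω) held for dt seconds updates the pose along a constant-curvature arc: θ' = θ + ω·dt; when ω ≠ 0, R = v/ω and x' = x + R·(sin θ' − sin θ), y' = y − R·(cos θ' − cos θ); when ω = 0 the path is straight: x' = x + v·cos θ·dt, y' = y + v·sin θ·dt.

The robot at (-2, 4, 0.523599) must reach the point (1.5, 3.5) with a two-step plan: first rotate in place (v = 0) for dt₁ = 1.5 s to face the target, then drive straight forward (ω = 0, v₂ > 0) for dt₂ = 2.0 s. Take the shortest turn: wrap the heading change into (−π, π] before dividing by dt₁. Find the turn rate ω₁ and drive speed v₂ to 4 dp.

heading to target = atan2(3.5−4, 1.5−-2) = -0.1419
Δθ = wrap(-0.1419 − 0.5236) = -0.6655; ω₁ = Δθ/dt₁ = -0.4437
distance = √((1.5−-2)² + (3.5−4)²) = 3.5355; v₂ = distance/dt₂ = 1.7678

ω₁ = -0.4437, v₂ = 1.7678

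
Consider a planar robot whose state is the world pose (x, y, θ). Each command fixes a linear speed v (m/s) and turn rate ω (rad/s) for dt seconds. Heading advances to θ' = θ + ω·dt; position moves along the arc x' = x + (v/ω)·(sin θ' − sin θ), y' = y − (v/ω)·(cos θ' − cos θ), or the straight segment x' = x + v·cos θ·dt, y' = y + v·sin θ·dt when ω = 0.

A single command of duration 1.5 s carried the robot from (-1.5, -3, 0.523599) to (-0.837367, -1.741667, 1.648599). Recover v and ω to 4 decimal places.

Δθ = 1.648599 − 0.523599 = 1.125000
ω = Δθ/dt = 1.125000/1.5 = 0.7500
R = −Δy/(cos θ' − cos θ) = 1.3333
v = R·ω = 1.3333·0.7500 = 1.0000

v = 1.0000, ω = 0.7500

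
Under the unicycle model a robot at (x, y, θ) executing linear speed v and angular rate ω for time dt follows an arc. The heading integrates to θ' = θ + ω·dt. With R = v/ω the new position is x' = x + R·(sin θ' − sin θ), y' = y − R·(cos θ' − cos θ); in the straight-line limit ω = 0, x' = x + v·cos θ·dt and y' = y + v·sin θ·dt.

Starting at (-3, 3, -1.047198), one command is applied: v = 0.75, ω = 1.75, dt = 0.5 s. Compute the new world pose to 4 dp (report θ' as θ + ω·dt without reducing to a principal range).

(-2.7023, 2.7921, -0.1722)

θ' = -1.0472 + 1.75·0.5 = -0.1722
R = v/ω = 0.75/1.75 = 0.4286
x' = -3 + 0.4286·(sin -0.1722 − sin -1.0472) = -2.7023
y' = 3 − 0.4286·(cos -0.1722 − cos -1.0472) = 2.7921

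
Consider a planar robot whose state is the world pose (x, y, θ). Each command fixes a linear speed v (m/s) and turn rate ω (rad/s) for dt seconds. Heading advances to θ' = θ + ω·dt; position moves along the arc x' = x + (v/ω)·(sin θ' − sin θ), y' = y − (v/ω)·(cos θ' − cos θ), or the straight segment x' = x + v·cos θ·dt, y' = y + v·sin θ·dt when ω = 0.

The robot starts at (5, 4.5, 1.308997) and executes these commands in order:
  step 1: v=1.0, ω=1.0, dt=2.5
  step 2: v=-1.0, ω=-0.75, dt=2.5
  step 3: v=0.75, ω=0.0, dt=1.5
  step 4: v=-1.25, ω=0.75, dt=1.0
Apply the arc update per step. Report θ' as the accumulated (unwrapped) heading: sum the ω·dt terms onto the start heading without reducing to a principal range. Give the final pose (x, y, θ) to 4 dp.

(5.9087, 5.1192, 2.6840)

step 1: θ'=3.8090 (R=1.0000) → pose (3.4151, 5.5442, 3.8090)
step 2: θ'=1.9340 (R=1.3333) → pose (5.4867, 4.9707, 1.9340)
step 3: θ'=1.9340 (straight) → pose (5.0871, 6.0223, 1.9340)
step 4: θ'=2.6840 (R=-1.6667) → pose (5.9087, 5.1192, 2.6840)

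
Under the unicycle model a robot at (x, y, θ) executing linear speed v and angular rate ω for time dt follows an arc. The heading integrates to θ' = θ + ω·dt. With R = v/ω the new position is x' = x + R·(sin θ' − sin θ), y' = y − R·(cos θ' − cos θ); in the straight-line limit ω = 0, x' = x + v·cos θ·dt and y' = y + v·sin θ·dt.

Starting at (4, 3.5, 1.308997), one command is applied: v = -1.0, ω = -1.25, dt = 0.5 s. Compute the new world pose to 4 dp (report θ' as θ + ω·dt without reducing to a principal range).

θ' = 1.3090 + -1.25·0.5 = 0.6840
R = v/ω = -1.0/-1.25 = 0.8000
x' = 4 + 0.8000·(sin 0.6840 − sin 1.3090) = 3.7328
y' = 3.5 − 0.8000·(cos 0.6840 − cos 1.3090) = 3.0870

(3.7328, 3.0870, 0.6840)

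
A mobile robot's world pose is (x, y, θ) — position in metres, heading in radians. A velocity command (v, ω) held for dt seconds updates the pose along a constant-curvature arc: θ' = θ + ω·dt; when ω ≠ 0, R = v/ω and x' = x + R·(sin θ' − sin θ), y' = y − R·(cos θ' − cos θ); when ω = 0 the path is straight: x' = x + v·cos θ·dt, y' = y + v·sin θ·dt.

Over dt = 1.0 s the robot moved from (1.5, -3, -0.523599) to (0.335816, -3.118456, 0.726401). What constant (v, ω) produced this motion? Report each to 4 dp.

v = -1.2500, ω = 1.2500

Δθ = 0.726401 − -0.523599 = 1.250000
ω = Δθ/dt = 1.250000/1.0 = 1.2500
R = Δx/(sin θ' − sin θ) = -1.0000
v = R·ω = -1.0000·1.2500 = -1.2500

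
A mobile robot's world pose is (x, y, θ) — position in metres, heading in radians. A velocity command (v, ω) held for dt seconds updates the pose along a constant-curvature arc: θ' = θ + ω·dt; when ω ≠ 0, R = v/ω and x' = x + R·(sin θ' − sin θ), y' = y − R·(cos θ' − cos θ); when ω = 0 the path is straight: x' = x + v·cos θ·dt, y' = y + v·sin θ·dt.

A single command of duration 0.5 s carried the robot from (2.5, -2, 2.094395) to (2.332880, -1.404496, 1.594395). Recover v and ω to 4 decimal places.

Δθ = 1.594395 − 2.094395 = -0.500000
ω = Δθ/dt = -0.500000/0.5 = -1.0000
R = −Δy/(cos θ' − cos θ) = -1.2500
v = R·ω = -1.2500·-1.0000 = 1.2500

v = 1.2500, ω = -1.0000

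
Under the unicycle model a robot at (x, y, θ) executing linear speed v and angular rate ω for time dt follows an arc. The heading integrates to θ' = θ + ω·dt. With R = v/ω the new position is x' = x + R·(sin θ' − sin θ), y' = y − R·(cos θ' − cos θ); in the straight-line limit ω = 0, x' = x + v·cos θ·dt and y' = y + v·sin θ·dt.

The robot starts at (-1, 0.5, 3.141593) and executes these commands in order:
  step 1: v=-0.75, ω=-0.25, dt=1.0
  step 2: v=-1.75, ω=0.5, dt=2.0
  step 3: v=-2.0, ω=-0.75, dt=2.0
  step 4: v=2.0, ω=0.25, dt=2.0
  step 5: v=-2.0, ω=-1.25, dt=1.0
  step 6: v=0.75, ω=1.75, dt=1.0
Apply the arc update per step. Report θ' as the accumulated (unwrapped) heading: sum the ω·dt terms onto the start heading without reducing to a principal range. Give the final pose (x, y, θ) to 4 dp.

(3.8220, 2.0827, 3.3916)

step 1: θ'=2.8916 (R=3.0000) → pose (-0.2578, 0.4067, 2.8916)
step 2: θ'=3.8916 (R=-3.5000) → pose (2.9939, 1.2370, 3.8916)
step 3: θ'=2.3916 (R=2.6667) → pose (6.6293, 1.2370, 2.3916)
step 4: θ'=2.8916 (R=8.0000) → pose (3.1554, 3.1348, 2.8916)
step 5: θ'=1.6416 (R=1.6000) → pose (4.3555, 1.6977, 1.6416)
step 6: θ'=3.3916 (R=0.4286) → pose (3.8220, 2.0827, 3.3916)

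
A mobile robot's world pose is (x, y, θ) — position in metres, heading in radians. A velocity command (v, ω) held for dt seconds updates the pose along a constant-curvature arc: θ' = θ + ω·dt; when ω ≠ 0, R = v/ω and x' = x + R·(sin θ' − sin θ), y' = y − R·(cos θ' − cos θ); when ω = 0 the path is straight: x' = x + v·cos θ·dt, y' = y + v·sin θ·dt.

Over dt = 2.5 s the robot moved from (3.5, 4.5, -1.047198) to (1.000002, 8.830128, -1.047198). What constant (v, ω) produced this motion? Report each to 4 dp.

v = -2.0000, ω = 0.0000

Δθ = -1.047198 − -1.047198 = 0.000000
ω = Δθ/dt = 0.000000/2.5 = 0.0000
ω = 0 → v = (Δx·cos θ + Δy·sin θ)/dt = -2.0000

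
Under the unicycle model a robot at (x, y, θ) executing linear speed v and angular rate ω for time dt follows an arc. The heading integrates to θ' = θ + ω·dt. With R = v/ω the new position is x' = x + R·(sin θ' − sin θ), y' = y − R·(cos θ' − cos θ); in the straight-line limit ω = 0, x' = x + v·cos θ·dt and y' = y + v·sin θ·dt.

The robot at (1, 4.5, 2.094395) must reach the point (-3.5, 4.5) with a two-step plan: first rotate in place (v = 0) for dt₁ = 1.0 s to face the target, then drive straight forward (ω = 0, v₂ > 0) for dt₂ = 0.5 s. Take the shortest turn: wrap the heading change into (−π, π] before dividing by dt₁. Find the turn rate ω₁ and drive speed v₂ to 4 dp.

ω₁ = 1.0472, v₂ = 9.0000

heading to target = atan2(4.5−4.5, -3.5−1) = 3.1416
Δθ = wrap(3.1416 − 2.0944) = 1.0472; ω₁ = Δθ/dt₁ = 1.0472
distance = √((-3.5−1)² + (4.5−4.5)²) = 4.5000; v₂ = distance/dt₂ = 9.0000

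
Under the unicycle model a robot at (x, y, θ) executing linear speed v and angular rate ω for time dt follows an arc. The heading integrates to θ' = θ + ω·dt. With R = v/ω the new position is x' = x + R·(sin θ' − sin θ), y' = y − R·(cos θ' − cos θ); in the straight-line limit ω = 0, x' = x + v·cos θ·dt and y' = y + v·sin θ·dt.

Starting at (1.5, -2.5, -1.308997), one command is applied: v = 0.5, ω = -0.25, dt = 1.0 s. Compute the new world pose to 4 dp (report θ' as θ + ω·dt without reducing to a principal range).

θ' = -1.3090 + -0.25·1.0 = -1.5590
R = v/ω = 0.5/-0.25 = -2.0000
x' = 1.5 + -2.0000·(sin -1.5590 − sin -1.3090) = 1.5680
y' = -2.5 − -2.0000·(cos -1.5590 − cos -1.3090) = -2.9940

(1.5680, -2.9940, -1.5590)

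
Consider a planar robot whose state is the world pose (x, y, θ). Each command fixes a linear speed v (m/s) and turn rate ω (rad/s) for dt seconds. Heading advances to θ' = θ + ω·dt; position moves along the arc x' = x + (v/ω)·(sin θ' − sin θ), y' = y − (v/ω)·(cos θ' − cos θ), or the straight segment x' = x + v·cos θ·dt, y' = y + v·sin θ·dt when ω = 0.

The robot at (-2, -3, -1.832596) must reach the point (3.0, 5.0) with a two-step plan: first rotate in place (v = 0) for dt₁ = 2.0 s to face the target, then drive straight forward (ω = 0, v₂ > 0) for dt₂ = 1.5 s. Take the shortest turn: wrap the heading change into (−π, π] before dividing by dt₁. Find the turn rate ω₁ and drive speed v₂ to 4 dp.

ω₁ = 1.4224, v₂ = 6.2893

heading to target = atan2(5−-3, 3−-2) = 1.0122
Δθ = wrap(1.0122 − -1.8326) = 2.8448; ω₁ = Δθ/dt₁ = 1.4224
distance = √((3−-2)² + (5−-3)²) = 9.4340; v₂ = distance/dt₂ = 6.2893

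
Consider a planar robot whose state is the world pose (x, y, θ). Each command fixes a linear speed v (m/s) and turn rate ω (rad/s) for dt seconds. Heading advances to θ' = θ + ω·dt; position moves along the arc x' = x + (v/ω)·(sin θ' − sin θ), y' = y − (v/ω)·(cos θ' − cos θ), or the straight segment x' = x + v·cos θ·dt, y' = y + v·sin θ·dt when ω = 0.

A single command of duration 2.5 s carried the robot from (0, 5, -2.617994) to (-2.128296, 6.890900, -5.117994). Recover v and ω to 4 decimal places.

v = 1.5000, ω = -1.0000

Δθ = -5.117994 − -2.617994 = -2.500000
ω = Δθ/dt = -2.500000/2.5 = -1.0000
R = Δx/(sin θ' − sin θ) = -1.5000
v = R·ω = -1.5000·-1.0000 = 1.5000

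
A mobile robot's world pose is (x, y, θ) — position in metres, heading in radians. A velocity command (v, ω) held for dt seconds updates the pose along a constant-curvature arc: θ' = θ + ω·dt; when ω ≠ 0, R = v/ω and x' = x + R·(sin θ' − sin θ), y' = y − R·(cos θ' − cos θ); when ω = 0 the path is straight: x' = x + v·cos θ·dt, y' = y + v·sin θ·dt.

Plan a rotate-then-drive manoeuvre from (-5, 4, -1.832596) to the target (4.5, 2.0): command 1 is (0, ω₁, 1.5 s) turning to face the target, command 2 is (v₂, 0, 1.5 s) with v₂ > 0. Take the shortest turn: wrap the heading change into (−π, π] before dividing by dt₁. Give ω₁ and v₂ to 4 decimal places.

heading to target = atan2(2−4, 4.5−-5) = -0.2075
Δθ = wrap(-0.2075 − -1.8326) = 1.6251; ω₁ = Δθ/dt₁ = 1.0834
distance = √((4.5−-5)² + (2−4)²) = 9.7082; v₂ = distance/dt₂ = 6.4722

ω₁ = 1.0834, v₂ = 6.4722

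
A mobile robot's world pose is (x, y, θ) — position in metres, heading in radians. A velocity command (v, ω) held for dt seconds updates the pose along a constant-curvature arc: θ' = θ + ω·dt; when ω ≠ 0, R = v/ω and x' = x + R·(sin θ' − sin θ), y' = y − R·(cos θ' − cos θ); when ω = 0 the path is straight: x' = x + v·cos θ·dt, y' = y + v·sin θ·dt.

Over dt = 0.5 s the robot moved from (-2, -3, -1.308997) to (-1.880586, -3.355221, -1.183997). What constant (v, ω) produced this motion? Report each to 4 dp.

Δθ = -1.183997 − -1.308997 = 0.125000
ω = Δθ/dt = 0.125000/0.5 = 0.2500
R = −Δy/(cos θ' − cos θ) = 3.0000
v = R·ω = 3.0000·0.2500 = 0.7500

v = 0.7500, ω = 0.2500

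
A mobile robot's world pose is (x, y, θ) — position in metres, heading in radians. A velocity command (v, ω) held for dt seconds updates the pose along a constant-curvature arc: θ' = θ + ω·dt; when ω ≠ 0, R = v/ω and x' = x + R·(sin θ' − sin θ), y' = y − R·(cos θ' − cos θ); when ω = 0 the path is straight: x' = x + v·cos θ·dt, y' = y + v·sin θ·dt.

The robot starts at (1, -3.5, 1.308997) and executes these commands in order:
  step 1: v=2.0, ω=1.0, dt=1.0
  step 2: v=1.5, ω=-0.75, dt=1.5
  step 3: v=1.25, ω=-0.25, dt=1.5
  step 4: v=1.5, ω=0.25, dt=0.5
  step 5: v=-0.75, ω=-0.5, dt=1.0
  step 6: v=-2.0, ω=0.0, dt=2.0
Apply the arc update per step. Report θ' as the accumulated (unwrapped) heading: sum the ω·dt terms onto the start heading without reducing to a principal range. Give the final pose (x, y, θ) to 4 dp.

step 1: θ'=2.3090 (R=2.0000) → pose (0.5475, -1.6364, 2.3090)
step 2: θ'=1.1840 (R=-2.0000) → pose (0.1746, 0.4639, 1.1840)
step 3: θ'=0.8090 (R=-5.0000) → pose (1.1873, 2.0289, 0.8090)
step 4: θ'=0.9340 (R=6.0000) → pose (1.6697, 2.6025, 0.9340)
step 5: θ'=0.4340 (R=1.5000) → pose (1.0945, 2.1335, 0.4340)
step 6: θ'=0.4340 (straight) → pose (-2.5347, 0.4515, 0.4340)

(-2.5347, 0.4515, 0.4340)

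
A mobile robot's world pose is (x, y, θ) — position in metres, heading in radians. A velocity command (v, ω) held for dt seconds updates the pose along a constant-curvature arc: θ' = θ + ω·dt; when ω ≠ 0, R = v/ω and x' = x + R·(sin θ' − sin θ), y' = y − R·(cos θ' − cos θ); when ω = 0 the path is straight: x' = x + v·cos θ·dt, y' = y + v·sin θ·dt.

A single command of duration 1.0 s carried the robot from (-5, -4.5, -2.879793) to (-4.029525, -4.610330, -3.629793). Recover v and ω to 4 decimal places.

Δθ = -3.629793 − -2.879793 = -0.750000
ω = Δθ/dt = -0.750000/1.0 = -0.7500
R = Δx/(sin θ' − sin θ) = 1.3333
v = R·ω = 1.3333·-0.7500 = -1.0000

v = -1.0000, ω = -0.7500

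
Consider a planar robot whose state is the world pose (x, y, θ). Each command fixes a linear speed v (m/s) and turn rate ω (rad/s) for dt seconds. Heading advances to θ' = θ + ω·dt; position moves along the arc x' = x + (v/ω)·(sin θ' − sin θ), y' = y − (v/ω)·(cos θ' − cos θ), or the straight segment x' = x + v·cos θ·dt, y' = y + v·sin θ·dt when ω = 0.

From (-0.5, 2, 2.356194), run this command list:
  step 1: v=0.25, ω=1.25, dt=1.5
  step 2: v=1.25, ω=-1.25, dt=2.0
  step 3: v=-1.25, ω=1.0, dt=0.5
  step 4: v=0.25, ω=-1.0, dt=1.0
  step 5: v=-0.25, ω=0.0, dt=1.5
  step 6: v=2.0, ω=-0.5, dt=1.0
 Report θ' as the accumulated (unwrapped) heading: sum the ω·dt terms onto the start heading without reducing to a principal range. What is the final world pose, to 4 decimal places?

(-1.5082, 3.2152, 0.7312)

step 1: θ'=4.2312 (R=0.2000) → pose (-0.8187, 1.9511, 4.2312)
step 2: θ'=1.7312 (R=-1.0000) → pose (-2.6923, 2.2543, 1.7312)
step 3: θ'=2.2312 (R=-1.2500) → pose (-2.4455, 1.6871, 2.2312)
step 4: θ'=1.2312 (R=-0.2500) → pose (-2.4838, 1.9238, 1.2312)
step 5: θ'=1.2312 (straight) → pose (-2.6087, 1.5702, 1.2312)
step 6: θ'=0.7312 (R=-4.0000) → pose (-1.5082, 3.2152, 0.7312)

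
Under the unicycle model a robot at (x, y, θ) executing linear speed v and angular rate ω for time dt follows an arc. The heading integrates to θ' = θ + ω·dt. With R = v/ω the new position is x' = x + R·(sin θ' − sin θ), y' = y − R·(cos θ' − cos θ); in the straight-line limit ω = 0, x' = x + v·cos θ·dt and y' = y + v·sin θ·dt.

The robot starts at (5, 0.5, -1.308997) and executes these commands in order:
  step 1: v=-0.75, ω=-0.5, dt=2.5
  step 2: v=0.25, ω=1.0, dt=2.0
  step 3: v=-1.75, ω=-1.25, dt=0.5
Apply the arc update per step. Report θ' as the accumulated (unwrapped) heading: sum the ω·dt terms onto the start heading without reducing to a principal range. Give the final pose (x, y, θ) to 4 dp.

(5.0745, 2.3789, -1.1840)

step 1: θ'=-2.5590 (R=1.5000) → pose (5.6236, 2.1408, -2.5590)
step 2: θ'=-0.5590 (R=0.2500) → pose (5.6286, 1.7201, -0.5590)
step 3: θ'=-1.1840 (R=1.4000) → pose (5.0745, 2.3789, -1.1840)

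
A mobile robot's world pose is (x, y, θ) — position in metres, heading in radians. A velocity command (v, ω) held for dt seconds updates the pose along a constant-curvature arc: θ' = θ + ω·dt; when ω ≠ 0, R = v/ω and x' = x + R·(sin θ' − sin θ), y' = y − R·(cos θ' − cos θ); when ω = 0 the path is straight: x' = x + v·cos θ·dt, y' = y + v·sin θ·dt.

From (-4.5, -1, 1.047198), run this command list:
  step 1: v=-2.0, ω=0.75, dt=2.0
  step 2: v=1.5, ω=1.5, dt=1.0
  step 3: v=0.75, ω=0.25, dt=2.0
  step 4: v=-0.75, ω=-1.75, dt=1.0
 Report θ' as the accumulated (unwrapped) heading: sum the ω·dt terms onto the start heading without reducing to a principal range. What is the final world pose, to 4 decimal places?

(-5.0621, -5.7793, 2.7972)

step 1: θ'=2.5472 (R=-2.6667) → pose (-3.6840, -4.5426, 2.5472)
step 2: θ'=4.0472 (R=1.0000) → pose (-5.0308, -4.7539, 4.0472)
step 3: θ'=4.5472 (R=3.0000) → pose (-5.6295, -6.1122, 4.5472)
step 4: θ'=2.7972 (R=0.4286) → pose (-5.0621, -5.7793, 2.7972)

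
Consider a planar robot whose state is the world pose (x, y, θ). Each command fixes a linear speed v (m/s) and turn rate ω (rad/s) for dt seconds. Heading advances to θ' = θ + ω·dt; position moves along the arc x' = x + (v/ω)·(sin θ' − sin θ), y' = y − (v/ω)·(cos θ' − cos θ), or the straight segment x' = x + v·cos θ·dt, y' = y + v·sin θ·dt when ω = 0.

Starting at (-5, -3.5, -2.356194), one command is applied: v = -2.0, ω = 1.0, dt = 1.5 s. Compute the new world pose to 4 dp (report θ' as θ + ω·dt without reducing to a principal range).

θ' = -2.3562 + 1.0·1.5 = -0.8562
R = v/ω = -2.0/1.0 = -2.0000
x' = -5 + -2.0000·(sin -0.8562 − sin -2.3562) = -4.9035
y' = -3.5 − -2.0000·(cos -0.8562 − cos -2.3562) = -0.7752

(-4.9035, -0.7752, -0.8562)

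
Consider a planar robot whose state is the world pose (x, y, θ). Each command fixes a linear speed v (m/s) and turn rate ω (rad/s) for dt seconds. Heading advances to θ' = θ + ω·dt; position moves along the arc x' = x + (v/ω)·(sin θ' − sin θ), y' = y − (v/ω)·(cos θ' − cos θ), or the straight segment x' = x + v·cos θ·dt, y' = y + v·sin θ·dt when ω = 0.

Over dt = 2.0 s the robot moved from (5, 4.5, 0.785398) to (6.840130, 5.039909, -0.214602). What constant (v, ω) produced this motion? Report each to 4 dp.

v = 1.0000, ω = -0.5000

Δθ = -0.214602 − 0.785398 = -1.000000
ω = Δθ/dt = -1.000000/2.0 = -0.5000
R = Δx/(sin θ' − sin θ) = -2.0000
v = R·ω = -2.0000·-0.5000 = 1.0000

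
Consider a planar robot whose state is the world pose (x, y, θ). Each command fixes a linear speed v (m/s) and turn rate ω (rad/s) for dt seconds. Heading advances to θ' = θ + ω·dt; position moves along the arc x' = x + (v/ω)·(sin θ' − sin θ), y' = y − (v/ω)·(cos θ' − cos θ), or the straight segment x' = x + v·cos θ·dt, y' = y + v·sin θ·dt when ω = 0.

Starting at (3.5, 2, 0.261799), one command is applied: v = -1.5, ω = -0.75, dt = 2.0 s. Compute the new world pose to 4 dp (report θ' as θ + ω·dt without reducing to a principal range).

θ' = 0.2618 + -0.75·2.0 = -1.2382
R = v/ω = -1.5/-0.75 = 2.0000
x' = 3.5 + 2.0000·(sin -1.2382 − sin 0.2618) = 1.0920
y' = 2 − 2.0000·(cos -1.2382 − cos 0.2618) = 3.2789

(1.0920, 3.2789, -1.2382)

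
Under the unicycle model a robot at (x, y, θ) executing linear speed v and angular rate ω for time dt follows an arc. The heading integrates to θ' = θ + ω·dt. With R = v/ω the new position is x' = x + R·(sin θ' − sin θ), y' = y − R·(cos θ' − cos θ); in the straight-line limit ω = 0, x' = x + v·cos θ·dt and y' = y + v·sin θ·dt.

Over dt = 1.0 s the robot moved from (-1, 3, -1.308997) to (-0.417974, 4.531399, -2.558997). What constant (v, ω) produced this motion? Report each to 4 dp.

v = -1.7500, ω = -1.2500

Δθ = -2.558997 − -1.308997 = -1.250000
ω = Δθ/dt = -1.250000/1.0 = -1.2500
R = −Δy/(cos θ' − cos θ) = 1.4000
v = R·ω = 1.4000·-1.2500 = -1.7500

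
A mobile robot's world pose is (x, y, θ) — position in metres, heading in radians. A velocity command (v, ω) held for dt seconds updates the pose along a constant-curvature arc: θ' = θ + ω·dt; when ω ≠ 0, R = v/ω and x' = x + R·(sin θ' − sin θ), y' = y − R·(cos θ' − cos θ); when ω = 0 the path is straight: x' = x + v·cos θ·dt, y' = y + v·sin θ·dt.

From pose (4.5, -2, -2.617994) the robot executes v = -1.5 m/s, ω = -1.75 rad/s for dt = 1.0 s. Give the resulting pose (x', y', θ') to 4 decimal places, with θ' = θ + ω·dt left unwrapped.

θ' = -2.6180 + -1.75·1.0 = -4.3680
R = v/ω = -1.5/-1.75 = 0.8571
x' = 4.5 + 0.8571·(sin -4.3680 − sin -2.6180) = 5.7354
y' = -2 − 0.8571·(cos -4.3680 − cos -2.6180) = -2.4529

(5.7354, -2.4529, -4.3680)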